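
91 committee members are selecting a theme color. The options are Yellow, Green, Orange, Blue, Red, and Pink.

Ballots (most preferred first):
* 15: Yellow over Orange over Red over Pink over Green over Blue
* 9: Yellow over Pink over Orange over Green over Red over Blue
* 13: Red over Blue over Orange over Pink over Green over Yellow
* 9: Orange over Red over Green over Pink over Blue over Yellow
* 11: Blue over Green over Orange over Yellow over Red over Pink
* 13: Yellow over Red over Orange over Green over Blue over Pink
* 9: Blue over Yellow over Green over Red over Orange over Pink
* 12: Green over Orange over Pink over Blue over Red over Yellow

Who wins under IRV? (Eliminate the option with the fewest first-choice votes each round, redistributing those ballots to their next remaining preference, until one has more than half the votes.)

Round 1: Yellow 37, Green 12, Orange 9, Blue 20, Red 13, Pink 0. Pink eliminated.
Round 2: Yellow 37, Green 12, Orange 9, Blue 20, Red 13. Orange eliminated.
Round 3: Yellow 37, Green 12, Blue 20, Red 22. Green eliminated.
Round 4: Yellow 37, Blue 32, Red 22. Red eliminated.
Round 5: Yellow 37, Blue 54. Blue has a majority (≥46).

Blue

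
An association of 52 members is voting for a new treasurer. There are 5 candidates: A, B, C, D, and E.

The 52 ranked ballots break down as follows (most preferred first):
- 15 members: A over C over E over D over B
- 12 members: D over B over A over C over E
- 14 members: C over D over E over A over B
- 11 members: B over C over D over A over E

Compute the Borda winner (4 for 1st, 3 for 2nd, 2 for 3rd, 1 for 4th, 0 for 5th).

A: 15×4 + 12×2 + 14×1 + 11×1 = 109
B: 15×0 + 12×3 + 14×0 + 11×4 = 80
C: 15×3 + 12×1 + 14×4 + 11×3 = 146
D: 15×1 + 12×4 + 14×3 + 11×2 = 127
E: 15×2 + 12×0 + 14×2 + 11×0 = 58

C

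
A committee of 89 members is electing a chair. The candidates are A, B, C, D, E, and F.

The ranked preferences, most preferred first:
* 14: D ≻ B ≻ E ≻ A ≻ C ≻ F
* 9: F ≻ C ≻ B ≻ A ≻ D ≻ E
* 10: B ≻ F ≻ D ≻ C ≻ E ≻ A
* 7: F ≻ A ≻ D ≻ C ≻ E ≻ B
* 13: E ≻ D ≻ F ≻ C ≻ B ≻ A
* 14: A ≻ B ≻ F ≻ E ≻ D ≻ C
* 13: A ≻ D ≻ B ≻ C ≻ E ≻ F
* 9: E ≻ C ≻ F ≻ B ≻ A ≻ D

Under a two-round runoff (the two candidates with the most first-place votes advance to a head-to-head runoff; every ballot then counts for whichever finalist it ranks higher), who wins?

E

Round 1 first-place votes: A 27, B 10, C 0, D 14, E 22, F 16. A and E advance.
Runoff: A is ranked above E on 43 ballots, E above A on 46.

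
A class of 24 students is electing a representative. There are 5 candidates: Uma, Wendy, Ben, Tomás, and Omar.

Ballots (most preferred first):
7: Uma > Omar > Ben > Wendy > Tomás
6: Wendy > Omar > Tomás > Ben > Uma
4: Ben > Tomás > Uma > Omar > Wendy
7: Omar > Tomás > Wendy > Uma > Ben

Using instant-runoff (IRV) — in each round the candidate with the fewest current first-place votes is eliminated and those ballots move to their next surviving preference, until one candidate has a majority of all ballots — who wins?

Round 1: Uma 7, Wendy 6, Ben 4, Tomás 0, Omar 7. Tomás eliminated.
Round 2: Uma 7, Wendy 6, Ben 4, Omar 7. Ben eliminated.
Round 3: Uma 11, Wendy 6, Omar 7. Wendy eliminated.
Round 4: Uma 11, Omar 13. Omar has a majority (≥13).

Omar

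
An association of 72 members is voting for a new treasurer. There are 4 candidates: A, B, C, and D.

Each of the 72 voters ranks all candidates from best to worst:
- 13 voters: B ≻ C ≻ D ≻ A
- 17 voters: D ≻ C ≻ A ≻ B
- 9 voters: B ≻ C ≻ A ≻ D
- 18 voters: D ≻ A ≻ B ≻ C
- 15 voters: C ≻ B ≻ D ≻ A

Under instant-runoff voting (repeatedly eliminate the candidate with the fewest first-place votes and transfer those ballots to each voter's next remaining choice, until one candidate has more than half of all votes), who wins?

Round 1: A 0, B 22, C 15, D 35. A eliminated.
Round 2: B 22, C 15, D 35. C eliminated.
Round 3: B 37, D 35. B has a majority (≥37).

B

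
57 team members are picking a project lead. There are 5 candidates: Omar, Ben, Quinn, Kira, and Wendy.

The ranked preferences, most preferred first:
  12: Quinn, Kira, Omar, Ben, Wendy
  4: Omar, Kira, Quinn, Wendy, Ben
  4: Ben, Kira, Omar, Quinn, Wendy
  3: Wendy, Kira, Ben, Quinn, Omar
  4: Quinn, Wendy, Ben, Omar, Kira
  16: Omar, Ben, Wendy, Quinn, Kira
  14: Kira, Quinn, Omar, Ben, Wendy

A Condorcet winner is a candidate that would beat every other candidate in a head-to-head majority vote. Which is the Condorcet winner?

Quinn

Quinn vs Omar: 33–24
Quinn vs Ben: 34–23
Quinn vs Kira: 32–25
Quinn vs Wendy: 38–19
Quinn beats every other candidate.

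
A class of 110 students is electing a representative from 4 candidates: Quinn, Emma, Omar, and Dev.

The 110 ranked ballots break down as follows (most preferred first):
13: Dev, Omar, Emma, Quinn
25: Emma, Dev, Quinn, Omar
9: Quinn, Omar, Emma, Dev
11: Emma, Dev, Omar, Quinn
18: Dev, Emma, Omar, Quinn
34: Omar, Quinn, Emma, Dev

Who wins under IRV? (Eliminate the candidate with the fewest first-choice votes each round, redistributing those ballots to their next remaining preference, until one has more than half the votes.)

Round 1: Quinn 9, Emma 36, Omar 34, Dev 31. Quinn eliminated.
Round 2: Emma 36, Omar 43, Dev 31. Dev eliminated.
Round 3: Emma 54, Omar 56. Omar has a majority (≥56).

Omar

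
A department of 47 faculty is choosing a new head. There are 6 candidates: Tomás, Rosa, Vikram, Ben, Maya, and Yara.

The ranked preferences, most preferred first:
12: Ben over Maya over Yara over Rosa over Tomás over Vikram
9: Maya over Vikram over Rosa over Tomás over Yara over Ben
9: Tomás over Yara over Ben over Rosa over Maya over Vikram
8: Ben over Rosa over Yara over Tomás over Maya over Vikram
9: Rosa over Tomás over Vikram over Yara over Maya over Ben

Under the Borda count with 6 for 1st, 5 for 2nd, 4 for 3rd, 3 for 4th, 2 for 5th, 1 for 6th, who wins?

Rosa

Tomás: 12×2 + 9×3 + 9×6 + 8×3 + 9×5 = 174
Rosa: 12×3 + 9×4 + 9×3 + 8×5 + 9×6 = 193
Vikram: 12×1 + 9×5 + 9×1 + 8×1 + 9×4 = 110
Ben: 12×6 + 9×1 + 9×4 + 8×6 + 9×1 = 174
Maya: 12×5 + 9×6 + 9×2 + 8×2 + 9×2 = 166
Yara: 12×4 + 9×2 + 9×5 + 8×4 + 9×3 = 170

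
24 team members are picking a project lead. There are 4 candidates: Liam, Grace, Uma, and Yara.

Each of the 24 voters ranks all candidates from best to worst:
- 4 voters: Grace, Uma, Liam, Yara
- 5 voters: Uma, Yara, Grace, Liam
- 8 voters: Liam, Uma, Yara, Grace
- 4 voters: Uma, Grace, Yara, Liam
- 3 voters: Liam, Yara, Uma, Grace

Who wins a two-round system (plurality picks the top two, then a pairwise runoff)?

Uma

Round 1 first-place votes: Liam 11, Grace 4, Uma 9, Yara 0. Liam and Uma advance.
Runoff: Liam is ranked above Uma on 11 ballots, Uma above Liam on 13.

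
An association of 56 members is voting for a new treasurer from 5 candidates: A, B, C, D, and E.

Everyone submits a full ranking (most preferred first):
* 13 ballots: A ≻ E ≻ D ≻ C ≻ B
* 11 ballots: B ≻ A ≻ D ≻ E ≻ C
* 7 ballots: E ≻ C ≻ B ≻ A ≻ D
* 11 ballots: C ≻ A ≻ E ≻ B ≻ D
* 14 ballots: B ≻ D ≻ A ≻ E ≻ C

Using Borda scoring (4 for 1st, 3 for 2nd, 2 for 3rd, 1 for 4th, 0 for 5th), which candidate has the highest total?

A: 13×4 + 11×3 + 7×1 + 11×3 + 14×2 = 153
B: 13×0 + 11×4 + 7×2 + 11×1 + 14×4 = 125
C: 13×1 + 11×0 + 7×3 + 11×4 + 14×0 = 78
D: 13×2 + 11×2 + 7×0 + 11×0 + 14×3 = 90
E: 13×3 + 11×1 + 7×4 + 11×2 + 14×1 = 114

A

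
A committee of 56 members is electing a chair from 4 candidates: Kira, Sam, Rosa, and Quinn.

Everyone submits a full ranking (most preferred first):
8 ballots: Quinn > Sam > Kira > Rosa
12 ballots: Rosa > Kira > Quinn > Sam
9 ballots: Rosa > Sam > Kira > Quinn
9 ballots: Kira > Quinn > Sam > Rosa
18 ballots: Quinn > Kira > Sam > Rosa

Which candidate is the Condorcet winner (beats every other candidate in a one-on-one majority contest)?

Kira

Kira vs Sam: 39–17
Kira vs Rosa: 35–21
Kira vs Quinn: 30–26
Kira beats every other candidate.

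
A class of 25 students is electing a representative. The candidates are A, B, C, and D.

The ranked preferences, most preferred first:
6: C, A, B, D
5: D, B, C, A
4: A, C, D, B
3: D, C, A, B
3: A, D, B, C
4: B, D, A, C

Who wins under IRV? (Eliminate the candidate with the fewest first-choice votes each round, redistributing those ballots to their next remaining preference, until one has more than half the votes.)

A

Round 1: A 7, B 4, C 6, D 8. B eliminated.
Round 2: A 7, C 6, D 12. C eliminated.
Round 3: A 13, D 12. A has a majority (≥13).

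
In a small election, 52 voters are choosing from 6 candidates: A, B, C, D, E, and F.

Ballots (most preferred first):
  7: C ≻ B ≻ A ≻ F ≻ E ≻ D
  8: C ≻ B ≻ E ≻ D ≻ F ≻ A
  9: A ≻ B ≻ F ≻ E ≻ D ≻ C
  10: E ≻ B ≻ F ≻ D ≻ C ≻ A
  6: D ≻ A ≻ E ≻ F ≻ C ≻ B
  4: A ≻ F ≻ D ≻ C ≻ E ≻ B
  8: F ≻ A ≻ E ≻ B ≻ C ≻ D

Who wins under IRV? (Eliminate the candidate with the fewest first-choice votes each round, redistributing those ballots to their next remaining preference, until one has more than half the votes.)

A

Round 1: A 13, B 0, C 15, D 6, E 10, F 8. B eliminated.
Round 2: A 13, C 15, D 6, E 10, F 8. D eliminated.
Round 3: A 19, C 15, E 10, F 8. F eliminated.
Round 4: A 27, C 15, E 10. A has a majority (≥27).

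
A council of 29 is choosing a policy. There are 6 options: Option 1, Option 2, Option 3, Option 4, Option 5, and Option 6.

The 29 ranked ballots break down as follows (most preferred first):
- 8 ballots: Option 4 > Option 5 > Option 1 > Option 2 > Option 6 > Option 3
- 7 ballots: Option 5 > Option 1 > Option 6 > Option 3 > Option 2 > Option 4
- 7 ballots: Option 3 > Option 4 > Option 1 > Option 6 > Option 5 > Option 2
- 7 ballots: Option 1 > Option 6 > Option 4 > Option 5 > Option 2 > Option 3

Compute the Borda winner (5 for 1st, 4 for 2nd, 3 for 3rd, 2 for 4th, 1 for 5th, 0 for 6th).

Option 1: 8×3 + 7×4 + 7×3 + 7×5 = 108
Option 2: 8×2 + 7×1 + 7×0 + 7×1 = 30
Option 3: 8×0 + 7×2 + 7×5 + 7×0 = 49
Option 4: 8×5 + 7×0 + 7×4 + 7×3 = 89
Option 5: 8×4 + 7×5 + 7×1 + 7×2 = 88
Option 6: 8×1 + 7×3 + 7×2 + 7×4 = 71

Option 1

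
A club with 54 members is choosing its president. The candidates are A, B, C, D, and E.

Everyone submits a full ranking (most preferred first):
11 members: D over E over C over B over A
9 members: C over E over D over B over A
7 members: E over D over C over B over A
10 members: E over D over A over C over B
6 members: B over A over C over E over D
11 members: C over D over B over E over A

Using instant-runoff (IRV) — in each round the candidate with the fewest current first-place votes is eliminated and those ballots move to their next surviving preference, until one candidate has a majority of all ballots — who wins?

E

Round 1: A 0, B 6, C 20, D 11, E 17. A eliminated.
Round 2: B 6, C 20, D 11, E 17. B eliminated.
Round 3: C 26, D 11, E 17. D eliminated.
Round 4: C 26, E 28. E has a majority (≥28).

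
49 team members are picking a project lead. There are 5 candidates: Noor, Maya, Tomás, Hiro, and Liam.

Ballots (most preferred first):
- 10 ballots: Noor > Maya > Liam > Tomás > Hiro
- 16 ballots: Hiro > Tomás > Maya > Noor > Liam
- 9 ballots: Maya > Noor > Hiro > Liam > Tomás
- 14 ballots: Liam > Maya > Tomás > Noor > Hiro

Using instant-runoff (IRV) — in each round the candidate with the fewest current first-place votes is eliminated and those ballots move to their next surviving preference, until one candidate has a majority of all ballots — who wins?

Noor

Round 1: Noor 10, Maya 9, Tomás 0, Hiro 16, Liam 14. Tomás eliminated.
Round 2: Noor 10, Maya 9, Hiro 16, Liam 14. Maya eliminated.
Round 3: Noor 19, Hiro 16, Liam 14. Liam eliminated.
Round 4: Noor 33, Hiro 16. Noor has a majority (≥25).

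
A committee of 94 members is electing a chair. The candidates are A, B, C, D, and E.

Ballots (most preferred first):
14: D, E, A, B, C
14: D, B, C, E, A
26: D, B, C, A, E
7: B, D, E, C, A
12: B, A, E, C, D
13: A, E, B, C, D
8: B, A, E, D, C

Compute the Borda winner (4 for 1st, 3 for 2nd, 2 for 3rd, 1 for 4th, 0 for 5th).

B

A: 14×2 + 14×0 + 26×1 + 7×0 + 12×3 + 13×4 + 8×3 = 166
B: 14×1 + 14×3 + 26×3 + 7×4 + 12×4 + 13×2 + 8×4 = 268
C: 14×0 + 14×2 + 26×2 + 7×1 + 12×1 + 13×1 + 8×0 = 112
D: 14×4 + 14×4 + 26×4 + 7×3 + 12×0 + 13×0 + 8×1 = 245
E: 14×3 + 14×1 + 26×0 + 7×2 + 12×2 + 13×3 + 8×2 = 149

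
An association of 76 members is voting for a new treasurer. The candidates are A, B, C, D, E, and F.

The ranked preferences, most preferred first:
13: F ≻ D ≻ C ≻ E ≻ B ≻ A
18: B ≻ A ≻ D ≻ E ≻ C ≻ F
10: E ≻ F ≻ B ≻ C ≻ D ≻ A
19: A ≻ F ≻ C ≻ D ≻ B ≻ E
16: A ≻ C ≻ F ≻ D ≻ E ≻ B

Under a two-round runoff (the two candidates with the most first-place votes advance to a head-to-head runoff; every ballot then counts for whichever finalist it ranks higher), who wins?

Round 1 first-place votes: A 35, B 18, C 0, D 0, E 10, F 13. A and B advance.
Runoff: A is ranked above B on 35 ballots, B above A on 41.

B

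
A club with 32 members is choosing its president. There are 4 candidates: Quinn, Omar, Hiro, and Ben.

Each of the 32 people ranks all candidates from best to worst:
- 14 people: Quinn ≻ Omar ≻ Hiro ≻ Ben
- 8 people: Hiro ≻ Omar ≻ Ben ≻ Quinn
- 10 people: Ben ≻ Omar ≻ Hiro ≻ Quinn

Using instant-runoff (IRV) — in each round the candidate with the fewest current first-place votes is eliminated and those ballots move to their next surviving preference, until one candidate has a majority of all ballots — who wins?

Ben

Round 1: Quinn 14, Omar 0, Hiro 8, Ben 10. Omar eliminated.
Round 2: Quinn 14, Hiro 8, Ben 10. Hiro eliminated.
Round 3: Quinn 14, Ben 18. Ben has a majority (≥17).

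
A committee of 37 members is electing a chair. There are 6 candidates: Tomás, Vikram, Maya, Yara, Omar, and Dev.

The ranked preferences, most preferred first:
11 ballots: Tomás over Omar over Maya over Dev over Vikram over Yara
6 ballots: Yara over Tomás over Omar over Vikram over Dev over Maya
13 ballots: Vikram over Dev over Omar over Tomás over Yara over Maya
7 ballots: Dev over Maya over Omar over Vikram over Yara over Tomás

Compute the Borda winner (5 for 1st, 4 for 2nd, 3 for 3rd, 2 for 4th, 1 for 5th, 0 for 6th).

Omar

Tomás: 11×5 + 6×4 + 13×2 + 7×0 = 105
Vikram: 11×1 + 6×2 + 13×5 + 7×2 = 102
Maya: 11×3 + 6×0 + 13×0 + 7×4 = 61
Yara: 11×0 + 6×5 + 13×1 + 7×1 = 50
Omar: 11×4 + 6×3 + 13×3 + 7×3 = 122
Dev: 11×2 + 6×1 + 13×4 + 7×5 = 115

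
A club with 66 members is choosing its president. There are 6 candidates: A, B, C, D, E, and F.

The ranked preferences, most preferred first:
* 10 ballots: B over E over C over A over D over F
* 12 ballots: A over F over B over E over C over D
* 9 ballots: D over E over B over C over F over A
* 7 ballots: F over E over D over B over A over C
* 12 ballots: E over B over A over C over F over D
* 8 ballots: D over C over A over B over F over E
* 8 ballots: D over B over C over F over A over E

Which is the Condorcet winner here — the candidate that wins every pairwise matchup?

B vs A: 46–20
B vs C: 58–8
B vs D: 34–32
B vs E: 38–28
B vs F: 47–19
B beats every other candidate.

B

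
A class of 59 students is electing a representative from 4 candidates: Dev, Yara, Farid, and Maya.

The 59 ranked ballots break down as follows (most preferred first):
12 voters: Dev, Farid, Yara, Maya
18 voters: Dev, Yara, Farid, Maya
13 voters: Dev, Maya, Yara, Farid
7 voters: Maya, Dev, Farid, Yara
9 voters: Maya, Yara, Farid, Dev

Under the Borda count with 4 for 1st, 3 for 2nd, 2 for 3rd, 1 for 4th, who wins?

Dev

Dev: 12×4 + 18×4 + 13×4 + 7×3 + 9×1 = 202
Yara: 12×2 + 18×3 + 13×2 + 7×1 + 9×3 = 138
Farid: 12×3 + 18×2 + 13×1 + 7×2 + 9×2 = 117
Maya: 12×1 + 18×1 + 13×3 + 7×4 + 9×4 = 133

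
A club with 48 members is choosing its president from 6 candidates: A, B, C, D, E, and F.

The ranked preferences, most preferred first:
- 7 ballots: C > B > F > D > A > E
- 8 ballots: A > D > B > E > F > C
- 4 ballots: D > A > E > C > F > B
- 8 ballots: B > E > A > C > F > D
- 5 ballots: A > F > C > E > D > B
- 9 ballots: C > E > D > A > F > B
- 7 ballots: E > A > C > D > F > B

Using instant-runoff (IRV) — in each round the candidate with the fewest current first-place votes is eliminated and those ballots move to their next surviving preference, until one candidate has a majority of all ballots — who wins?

Round 1: A 13, B 8, C 16, D 4, E 7, F 0. F eliminated.
Round 2: A 13, B 8, C 16, D 4, E 7. D eliminated.
Round 3: A 17, B 8, C 16, E 7. E eliminated.
Round 4: A 24, B 8, C 16. B eliminated.
Round 5: A 32, C 16. A has a majority (≥25).

A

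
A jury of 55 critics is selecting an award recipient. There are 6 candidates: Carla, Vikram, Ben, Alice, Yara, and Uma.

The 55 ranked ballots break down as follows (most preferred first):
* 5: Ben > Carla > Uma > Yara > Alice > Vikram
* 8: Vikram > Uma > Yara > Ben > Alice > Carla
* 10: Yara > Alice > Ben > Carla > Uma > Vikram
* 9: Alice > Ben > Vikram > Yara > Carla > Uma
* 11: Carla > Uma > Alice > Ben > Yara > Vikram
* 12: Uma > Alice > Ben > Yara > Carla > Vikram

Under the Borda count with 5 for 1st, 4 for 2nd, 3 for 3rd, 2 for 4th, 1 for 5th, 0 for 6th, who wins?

Alice

Carla: 5×4 + 8×0 + 10×2 + 9×1 + 11×5 + 12×1 = 116
Vikram: 5×0 + 8×5 + 10×0 + 9×3 + 11×0 + 12×0 = 67
Ben: 5×5 + 8×2 + 10×3 + 9×4 + 11×2 + 12×3 = 165
Alice: 5×1 + 8×1 + 10×4 + 9×5 + 11×3 + 12×4 = 179
Yara: 5×2 + 8×3 + 10×5 + 9×2 + 11×1 + 12×2 = 137
Uma: 5×3 + 8×4 + 10×1 + 9×0 + 11×4 + 12×5 = 161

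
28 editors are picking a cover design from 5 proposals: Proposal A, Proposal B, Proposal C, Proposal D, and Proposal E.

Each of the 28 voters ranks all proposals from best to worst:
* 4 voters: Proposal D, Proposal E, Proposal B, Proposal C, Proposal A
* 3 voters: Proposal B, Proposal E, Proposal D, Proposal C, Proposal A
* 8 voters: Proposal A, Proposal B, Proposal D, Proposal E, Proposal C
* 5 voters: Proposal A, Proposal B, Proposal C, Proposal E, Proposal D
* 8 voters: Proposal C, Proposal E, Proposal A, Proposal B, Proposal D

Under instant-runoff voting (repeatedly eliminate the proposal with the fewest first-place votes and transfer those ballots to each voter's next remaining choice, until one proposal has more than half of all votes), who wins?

Round 1: Proposal A 13, Proposal B 3, Proposal C 8, Proposal D 4, Proposal E 0. Proposal E eliminated.
Round 2: Proposal A 13, Proposal B 3, Proposal C 8, Proposal D 4. Proposal B eliminated.
Round 3: Proposal A 13, Proposal C 8, Proposal D 7. Proposal D eliminated.
Round 4: Proposal A 13, Proposal C 15. Proposal C has a majority (≥15).

Proposal C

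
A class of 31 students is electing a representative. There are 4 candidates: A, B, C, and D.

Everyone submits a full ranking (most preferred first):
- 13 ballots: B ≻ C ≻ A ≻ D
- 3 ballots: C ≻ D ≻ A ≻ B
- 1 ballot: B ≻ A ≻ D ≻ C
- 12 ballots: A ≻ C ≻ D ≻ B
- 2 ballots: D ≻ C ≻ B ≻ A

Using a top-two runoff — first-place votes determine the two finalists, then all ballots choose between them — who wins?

Round 1 first-place votes: A 12, B 14, C 3, D 2. B and A advance.
Runoff: B is ranked above A on 16 ballots, A above B on 15.

B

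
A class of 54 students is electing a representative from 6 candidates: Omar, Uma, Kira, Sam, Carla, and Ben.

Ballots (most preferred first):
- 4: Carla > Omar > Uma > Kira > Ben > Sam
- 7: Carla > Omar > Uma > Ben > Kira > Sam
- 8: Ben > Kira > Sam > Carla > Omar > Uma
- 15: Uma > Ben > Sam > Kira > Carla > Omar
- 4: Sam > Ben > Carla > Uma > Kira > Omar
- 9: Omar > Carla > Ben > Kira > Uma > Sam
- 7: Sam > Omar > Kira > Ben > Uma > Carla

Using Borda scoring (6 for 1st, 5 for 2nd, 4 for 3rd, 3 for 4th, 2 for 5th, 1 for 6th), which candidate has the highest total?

Omar: 4×5 + 7×5 + 8×2 + 15×1 + 4×1 + 9×6 + 7×5 = 179
Uma: 4×4 + 7×4 + 8×1 + 15×6 + 4×3 + 9×2 + 7×2 = 186
Kira: 4×3 + 7×2 + 8×5 + 15×3 + 4×2 + 9×3 + 7×4 = 174
Sam: 4×1 + 7×1 + 8×4 + 15×4 + 4×6 + 9×1 + 7×6 = 178
Carla: 4×6 + 7×6 + 8×3 + 15×2 + 4×4 + 9×5 + 7×1 = 188
Ben: 4×2 + 7×3 + 8×6 + 15×5 + 4×5 + 9×4 + 7×3 = 229

Ben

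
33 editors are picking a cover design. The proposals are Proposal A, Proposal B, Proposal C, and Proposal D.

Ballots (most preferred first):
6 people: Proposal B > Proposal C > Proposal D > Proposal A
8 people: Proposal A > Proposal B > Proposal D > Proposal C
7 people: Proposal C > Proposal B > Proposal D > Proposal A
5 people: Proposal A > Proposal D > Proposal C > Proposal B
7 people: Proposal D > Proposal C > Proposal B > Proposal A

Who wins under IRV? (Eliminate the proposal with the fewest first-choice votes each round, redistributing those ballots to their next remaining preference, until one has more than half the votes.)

Round 1: Proposal A 13, Proposal B 6, Proposal C 7, Proposal D 7. Proposal B eliminated.
Round 2: Proposal A 13, Proposal C 13, Proposal D 7. Proposal D eliminated.
Round 3: Proposal A 13, Proposal C 20. Proposal C has a majority (≥17).

Proposal C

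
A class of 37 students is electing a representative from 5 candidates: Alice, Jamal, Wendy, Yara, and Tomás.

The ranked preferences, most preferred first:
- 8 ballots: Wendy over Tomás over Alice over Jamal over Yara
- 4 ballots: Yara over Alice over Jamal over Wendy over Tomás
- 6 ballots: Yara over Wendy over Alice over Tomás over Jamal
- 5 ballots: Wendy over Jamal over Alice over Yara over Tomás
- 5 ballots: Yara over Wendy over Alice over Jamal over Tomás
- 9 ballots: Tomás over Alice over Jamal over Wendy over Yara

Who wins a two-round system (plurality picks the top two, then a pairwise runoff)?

Round 1 first-place votes: Alice 0, Jamal 0, Wendy 13, Yara 15, Tomás 9. Yara and Wendy advance.
Runoff: Yara is ranked above Wendy on 15 ballots, Wendy above Yara on 22.

Wendy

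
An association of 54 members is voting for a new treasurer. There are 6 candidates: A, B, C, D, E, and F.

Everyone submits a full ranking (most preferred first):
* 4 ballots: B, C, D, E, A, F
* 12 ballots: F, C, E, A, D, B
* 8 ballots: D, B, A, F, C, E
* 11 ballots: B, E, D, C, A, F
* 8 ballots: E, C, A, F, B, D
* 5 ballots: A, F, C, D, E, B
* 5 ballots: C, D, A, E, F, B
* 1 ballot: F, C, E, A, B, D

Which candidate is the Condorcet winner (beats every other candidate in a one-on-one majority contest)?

C vs A: 41–13
C vs B: 31–23
C vs D: 35–19
C vs E: 35–19
C vs F: 28–26
C beats every other candidate.

C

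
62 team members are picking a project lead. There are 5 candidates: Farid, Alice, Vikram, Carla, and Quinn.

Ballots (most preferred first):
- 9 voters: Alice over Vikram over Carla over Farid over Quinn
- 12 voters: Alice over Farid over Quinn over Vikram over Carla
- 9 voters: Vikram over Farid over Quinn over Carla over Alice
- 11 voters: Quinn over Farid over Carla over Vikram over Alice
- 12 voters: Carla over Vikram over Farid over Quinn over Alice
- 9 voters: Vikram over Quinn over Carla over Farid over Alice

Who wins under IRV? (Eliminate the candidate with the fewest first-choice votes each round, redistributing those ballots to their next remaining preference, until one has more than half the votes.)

Carla

Round 1: Farid 0, Alice 21, Vikram 18, Carla 12, Quinn 11. Farid eliminated.
Round 2: Alice 21, Vikram 18, Carla 12, Quinn 11. Quinn eliminated.
Round 3: Alice 21, Vikram 18, Carla 23. Vikram eliminated.
Round 4: Alice 21, Carla 41. Carla has a majority (≥32).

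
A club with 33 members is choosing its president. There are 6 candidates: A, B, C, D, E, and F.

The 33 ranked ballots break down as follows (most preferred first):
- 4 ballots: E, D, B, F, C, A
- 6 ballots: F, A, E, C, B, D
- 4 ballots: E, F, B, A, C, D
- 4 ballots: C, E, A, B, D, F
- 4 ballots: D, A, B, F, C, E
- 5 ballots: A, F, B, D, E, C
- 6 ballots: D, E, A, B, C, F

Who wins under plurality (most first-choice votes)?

D

First-place votes: A 5, B 0, C 4, D 10, E 8, F 6.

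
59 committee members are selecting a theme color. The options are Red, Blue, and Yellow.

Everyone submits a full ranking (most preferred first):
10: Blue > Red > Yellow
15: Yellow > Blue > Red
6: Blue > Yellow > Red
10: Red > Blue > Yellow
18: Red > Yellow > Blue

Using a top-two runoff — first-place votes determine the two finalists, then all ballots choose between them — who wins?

Round 1 first-place votes: Red 28, Blue 16, Yellow 15. Red and Blue advance.
Runoff: Red is ranked above Blue on 28 ballots, Blue above Red on 31.

Blue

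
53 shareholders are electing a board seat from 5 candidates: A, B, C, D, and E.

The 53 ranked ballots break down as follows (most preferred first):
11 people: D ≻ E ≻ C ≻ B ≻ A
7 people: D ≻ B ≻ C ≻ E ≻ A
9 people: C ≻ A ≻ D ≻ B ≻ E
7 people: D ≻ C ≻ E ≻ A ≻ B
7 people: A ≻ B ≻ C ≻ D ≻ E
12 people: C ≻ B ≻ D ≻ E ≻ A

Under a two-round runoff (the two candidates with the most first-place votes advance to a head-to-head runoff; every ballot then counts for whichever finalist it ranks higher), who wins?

Round 1 first-place votes: A 7, B 0, C 21, D 25, E 0. D and C advance.
Runoff: D is ranked above C on 25 ballots, C above D on 28.

C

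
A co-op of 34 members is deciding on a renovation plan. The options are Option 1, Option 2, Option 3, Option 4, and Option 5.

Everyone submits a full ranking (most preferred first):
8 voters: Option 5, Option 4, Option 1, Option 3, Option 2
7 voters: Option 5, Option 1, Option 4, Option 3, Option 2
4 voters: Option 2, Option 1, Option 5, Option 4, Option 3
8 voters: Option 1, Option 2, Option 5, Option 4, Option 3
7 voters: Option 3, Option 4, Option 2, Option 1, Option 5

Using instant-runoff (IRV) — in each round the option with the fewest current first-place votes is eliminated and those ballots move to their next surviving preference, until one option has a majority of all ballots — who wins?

Round 1: Option 1 8, Option 2 4, Option 3 7, Option 4 0, Option 5 15. Option 4 eliminated.
Round 2: Option 1 8, Option 2 4, Option 3 7, Option 5 15. Option 2 eliminated.
Round 3: Option 1 12, Option 3 7, Option 5 15. Option 3 eliminated.
Round 4: Option 1 19, Option 5 15. Option 1 has a majority (≥18).

Option 1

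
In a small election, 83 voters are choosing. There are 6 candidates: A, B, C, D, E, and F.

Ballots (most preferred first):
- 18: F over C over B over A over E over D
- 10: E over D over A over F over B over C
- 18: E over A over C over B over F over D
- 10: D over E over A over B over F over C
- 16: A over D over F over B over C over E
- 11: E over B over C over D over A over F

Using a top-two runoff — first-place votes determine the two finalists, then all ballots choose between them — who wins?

Round 1 first-place votes: A 16, B 0, C 0, D 10, E 39, F 18. E and F advance.
Runoff: E is ranked above F on 49 ballots, F above E on 34.

E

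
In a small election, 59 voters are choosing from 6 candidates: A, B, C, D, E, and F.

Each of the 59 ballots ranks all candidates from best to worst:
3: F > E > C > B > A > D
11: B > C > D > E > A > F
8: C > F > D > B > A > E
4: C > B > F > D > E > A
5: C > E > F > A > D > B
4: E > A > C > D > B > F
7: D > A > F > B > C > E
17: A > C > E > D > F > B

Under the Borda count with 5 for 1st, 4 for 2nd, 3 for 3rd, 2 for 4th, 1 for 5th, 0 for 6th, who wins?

A: 3×1 + 11×1 + 8×1 + 4×0 + 5×2 + 4×4 + 7×4 + 17×5 = 161
B: 3×2 + 11×5 + 8×2 + 4×4 + 5×0 + 4×1 + 7×2 + 17×0 = 111
C: 3×3 + 11×4 + 8×5 + 4×5 + 5×5 + 4×3 + 7×1 + 17×4 = 225
D: 3×0 + 11×3 + 8×3 + 4×2 + 5×1 + 4×2 + 7×5 + 17×2 = 147
E: 3×4 + 11×2 + 8×0 + 4×1 + 5×4 + 4×5 + 7×0 + 17×3 = 129
F: 3×5 + 11×0 + 8×4 + 4×3 + 5×3 + 4×0 + 7×3 + 17×1 = 112

C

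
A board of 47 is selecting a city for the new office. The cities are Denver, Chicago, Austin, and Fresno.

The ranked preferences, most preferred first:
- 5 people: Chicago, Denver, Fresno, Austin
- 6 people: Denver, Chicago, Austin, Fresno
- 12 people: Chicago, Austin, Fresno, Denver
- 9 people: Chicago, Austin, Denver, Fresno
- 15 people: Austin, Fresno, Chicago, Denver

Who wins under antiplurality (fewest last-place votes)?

Chicago

Last-place votes: Denver 27, Chicago 0, Austin 5, Fresno 15.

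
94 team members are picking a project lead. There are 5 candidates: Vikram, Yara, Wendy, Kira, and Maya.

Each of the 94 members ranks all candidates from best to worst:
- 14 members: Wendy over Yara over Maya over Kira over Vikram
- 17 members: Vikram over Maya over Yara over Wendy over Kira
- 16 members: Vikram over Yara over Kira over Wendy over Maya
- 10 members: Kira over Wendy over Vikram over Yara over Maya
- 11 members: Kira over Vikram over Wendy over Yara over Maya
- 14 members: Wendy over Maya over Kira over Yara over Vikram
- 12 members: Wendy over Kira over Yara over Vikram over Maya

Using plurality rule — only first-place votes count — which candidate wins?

First-place votes: Vikram 33, Yara 0, Wendy 40, Kira 21, Maya 0.

Wendy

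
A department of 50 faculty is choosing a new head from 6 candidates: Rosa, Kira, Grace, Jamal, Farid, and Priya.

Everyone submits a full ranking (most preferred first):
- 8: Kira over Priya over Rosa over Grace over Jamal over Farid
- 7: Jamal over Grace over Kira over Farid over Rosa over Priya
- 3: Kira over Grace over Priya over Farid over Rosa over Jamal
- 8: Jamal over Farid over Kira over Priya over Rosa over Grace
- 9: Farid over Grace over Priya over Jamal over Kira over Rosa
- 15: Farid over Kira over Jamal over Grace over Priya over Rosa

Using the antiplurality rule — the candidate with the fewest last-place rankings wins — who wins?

Kira

Last-place votes: Rosa 24, Kira 0, Grace 8, Jamal 3, Farid 8, Priya 7.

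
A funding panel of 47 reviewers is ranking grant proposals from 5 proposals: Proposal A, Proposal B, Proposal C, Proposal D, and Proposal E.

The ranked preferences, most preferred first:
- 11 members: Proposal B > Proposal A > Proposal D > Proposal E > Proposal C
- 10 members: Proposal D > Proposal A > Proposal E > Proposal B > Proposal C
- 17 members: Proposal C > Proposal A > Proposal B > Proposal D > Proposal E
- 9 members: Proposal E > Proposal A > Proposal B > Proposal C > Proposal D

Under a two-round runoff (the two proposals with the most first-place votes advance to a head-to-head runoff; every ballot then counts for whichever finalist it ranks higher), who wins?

Round 1 first-place votes: Proposal A 0, Proposal B 11, Proposal C 17, Proposal D 10, Proposal E 9. Proposal C and Proposal B advance.
Runoff: Proposal C is ranked above Proposal B on 17 ballots, Proposal B above Proposal C on 30.

Proposal B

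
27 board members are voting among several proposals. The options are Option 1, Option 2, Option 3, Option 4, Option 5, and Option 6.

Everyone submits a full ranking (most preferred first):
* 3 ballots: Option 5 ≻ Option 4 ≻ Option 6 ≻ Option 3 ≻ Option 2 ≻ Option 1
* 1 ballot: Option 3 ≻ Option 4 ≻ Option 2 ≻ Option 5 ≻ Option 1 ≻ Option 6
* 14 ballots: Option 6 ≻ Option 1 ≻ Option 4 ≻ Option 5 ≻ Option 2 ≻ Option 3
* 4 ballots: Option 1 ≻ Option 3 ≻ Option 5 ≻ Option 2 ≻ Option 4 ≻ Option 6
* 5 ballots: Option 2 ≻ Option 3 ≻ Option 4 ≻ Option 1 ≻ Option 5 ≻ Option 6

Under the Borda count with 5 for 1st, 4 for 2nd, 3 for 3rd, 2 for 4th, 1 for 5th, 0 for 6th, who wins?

Option 1: 3×0 + 1×1 + 14×4 + 4×5 + 5×2 = 87
Option 2: 3×1 + 1×3 + 14×1 + 4×2 + 5×5 = 53
Option 3: 3×2 + 1×5 + 14×0 + 4×4 + 5×4 = 47
Option 4: 3×4 + 1×4 + 14×3 + 4×1 + 5×3 = 77
Option 5: 3×5 + 1×2 + 14×2 + 4×3 + 5×1 = 62
Option 6: 3×3 + 1×0 + 14×5 + 4×0 + 5×0 = 79

Option 1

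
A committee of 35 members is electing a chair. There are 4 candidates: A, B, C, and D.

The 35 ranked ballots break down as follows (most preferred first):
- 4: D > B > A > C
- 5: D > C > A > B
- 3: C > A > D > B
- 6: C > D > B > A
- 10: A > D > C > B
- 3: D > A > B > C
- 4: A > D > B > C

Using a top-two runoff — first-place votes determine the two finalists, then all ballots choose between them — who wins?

Round 1 first-place votes: A 14, B 0, C 9, D 12. A and D advance.
Runoff: A is ranked above D on 17 ballots, D above A on 18.

D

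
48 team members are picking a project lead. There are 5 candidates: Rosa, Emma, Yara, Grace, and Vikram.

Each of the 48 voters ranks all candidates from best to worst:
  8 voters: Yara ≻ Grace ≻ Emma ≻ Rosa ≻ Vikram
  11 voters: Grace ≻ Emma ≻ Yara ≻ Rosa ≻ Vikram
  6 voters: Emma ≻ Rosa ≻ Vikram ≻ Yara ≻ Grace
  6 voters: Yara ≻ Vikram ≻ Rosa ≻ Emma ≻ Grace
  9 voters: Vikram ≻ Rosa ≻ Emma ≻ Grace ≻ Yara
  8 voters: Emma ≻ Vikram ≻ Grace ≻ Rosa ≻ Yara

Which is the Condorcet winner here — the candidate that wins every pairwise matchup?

Emma vs Rosa: 33–15
Emma vs Yara: 34–14
Emma vs Grace: 29–19
Emma vs Vikram: 33–15
Emma beats every other candidate.

Emma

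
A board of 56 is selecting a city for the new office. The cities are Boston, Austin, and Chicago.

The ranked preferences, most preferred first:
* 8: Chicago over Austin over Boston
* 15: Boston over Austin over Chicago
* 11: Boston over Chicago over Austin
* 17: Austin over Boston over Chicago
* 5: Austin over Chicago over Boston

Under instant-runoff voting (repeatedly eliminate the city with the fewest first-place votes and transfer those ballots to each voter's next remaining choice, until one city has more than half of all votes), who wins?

Round 1: Boston 26, Austin 22, Chicago 8. Chicago eliminated.
Round 2: Boston 26, Austin 30. Austin has a majority (≥29).

Austin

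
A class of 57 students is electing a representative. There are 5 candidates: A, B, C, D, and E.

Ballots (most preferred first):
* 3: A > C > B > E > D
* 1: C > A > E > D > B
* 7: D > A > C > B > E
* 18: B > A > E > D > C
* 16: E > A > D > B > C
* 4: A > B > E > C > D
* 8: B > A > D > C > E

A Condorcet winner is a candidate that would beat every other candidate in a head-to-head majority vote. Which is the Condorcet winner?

A

A vs B: 31–26
A vs C: 56–1
A vs D: 50–7
A vs E: 41–16
A beats every other candidate.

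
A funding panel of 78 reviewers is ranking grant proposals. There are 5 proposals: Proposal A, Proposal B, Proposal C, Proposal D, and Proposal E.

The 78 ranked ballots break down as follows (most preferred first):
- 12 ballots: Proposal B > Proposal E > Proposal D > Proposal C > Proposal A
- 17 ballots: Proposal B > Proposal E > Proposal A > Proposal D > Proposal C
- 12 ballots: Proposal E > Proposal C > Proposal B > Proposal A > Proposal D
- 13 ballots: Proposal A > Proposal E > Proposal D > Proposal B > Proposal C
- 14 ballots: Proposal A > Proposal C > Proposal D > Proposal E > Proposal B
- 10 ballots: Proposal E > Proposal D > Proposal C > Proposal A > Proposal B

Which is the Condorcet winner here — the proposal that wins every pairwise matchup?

Proposal E

Proposal E vs Proposal A: 51–27
Proposal E vs Proposal B: 49–29
Proposal E vs Proposal C: 64–14
Proposal E vs Proposal D: 64–14
Proposal E beats every other proposal.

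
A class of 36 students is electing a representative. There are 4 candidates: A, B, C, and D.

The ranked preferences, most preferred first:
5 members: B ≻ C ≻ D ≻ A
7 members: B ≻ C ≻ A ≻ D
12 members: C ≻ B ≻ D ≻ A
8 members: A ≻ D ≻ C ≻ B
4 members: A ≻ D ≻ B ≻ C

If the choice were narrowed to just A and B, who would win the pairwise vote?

A is ranked above B on 12 ballots; B above A on 24.

B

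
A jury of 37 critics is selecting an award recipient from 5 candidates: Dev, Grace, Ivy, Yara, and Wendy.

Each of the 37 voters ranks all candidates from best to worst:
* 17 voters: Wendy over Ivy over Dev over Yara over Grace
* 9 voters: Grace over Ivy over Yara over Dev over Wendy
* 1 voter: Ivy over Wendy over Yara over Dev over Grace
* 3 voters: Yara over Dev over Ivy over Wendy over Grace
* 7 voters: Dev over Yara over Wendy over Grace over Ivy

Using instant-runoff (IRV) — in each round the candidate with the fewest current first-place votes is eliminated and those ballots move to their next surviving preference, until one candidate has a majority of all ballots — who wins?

Dev

Round 1: Dev 7, Grace 9, Ivy 1, Yara 3, Wendy 17. Ivy eliminated.
Round 2: Dev 7, Grace 9, Yara 3, Wendy 18. Yara eliminated.
Round 3: Dev 10, Grace 9, Wendy 18. Grace eliminated.
Round 4: Dev 19, Wendy 18. Dev has a majority (≥19).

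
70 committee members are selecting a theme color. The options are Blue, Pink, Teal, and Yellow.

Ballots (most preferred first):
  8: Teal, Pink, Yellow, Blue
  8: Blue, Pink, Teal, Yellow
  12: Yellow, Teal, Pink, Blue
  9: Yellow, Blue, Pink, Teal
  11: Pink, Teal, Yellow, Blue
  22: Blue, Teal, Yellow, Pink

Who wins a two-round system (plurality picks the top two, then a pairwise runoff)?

Round 1 first-place votes: Blue 30, Pink 11, Teal 8, Yellow 21. Blue and Yellow advance.
Runoff: Blue is ranked above Yellow on 30 ballots, Yellow above Blue on 40.

Yellow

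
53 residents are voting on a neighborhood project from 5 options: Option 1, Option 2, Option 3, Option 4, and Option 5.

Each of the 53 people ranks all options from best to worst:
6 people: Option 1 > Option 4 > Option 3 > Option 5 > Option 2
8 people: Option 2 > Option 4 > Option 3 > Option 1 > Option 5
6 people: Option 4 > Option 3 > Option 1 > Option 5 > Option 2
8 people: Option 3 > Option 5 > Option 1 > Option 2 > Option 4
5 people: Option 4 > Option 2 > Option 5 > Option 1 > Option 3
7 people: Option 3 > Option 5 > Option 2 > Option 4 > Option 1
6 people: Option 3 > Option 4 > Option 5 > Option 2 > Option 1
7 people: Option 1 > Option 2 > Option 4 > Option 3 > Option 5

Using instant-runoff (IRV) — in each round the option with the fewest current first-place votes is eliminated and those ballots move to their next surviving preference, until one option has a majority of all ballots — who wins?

Option 4

Round 1: Option 1 13, Option 2 8, Option 3 21, Option 4 11, Option 5 0. Option 5 eliminated.
Round 2: Option 1 13, Option 2 8, Option 3 21, Option 4 11. Option 2 eliminated.
Round 3: Option 1 13, Option 3 21, Option 4 19. Option 1 eliminated.
Round 4: Option 3 21, Option 4 32. Option 4 has a majority (≥27).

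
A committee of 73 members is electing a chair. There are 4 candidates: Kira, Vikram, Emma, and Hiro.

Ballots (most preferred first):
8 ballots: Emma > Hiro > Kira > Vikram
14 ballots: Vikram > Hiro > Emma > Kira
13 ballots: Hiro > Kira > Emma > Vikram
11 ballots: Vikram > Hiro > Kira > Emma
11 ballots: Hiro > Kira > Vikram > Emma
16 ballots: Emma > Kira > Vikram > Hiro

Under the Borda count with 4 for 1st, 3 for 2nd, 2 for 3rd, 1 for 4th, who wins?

Hiro

Kira: 8×2 + 14×1 + 13×3 + 11×2 + 11×3 + 16×3 = 172
Vikram: 8×1 + 14×4 + 13×1 + 11×4 + 11×2 + 16×2 = 175
Emma: 8×4 + 14×2 + 13×2 + 11×1 + 11×1 + 16×4 = 172
Hiro: 8×3 + 14×3 + 13×4 + 11×3 + 11×4 + 16×1 = 211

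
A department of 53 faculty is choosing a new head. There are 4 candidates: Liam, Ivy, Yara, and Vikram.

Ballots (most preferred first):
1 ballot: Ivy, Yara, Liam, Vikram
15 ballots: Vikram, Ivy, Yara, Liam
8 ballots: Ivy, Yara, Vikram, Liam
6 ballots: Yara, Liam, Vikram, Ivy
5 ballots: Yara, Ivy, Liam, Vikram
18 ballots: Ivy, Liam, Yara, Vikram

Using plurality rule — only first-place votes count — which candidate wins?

First-place votes: Liam 0, Ivy 27, Yara 11, Vikram 15.

Ivy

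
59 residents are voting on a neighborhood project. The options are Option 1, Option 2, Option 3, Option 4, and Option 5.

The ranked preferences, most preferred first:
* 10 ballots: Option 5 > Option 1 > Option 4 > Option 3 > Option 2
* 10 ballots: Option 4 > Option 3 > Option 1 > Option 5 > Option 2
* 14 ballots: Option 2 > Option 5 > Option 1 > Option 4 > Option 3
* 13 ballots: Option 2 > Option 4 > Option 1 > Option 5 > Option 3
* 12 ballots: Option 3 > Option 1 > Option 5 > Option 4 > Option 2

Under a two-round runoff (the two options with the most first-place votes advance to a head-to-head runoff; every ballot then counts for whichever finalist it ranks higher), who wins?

Option 3

Round 1 first-place votes: Option 1 0, Option 2 27, Option 3 12, Option 4 10, Option 5 10. Option 2 and Option 3 advance.
Runoff: Option 2 is ranked above Option 3 on 27 ballots, Option 3 above Option 2 on 32.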